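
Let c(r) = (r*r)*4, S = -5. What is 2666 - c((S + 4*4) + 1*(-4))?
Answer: 2470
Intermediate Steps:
c(r) = 4*r² (c(r) = r²*4 = 4*r²)
2666 - c((S + 4*4) + 1*(-4)) = 2666 - 4*((-5 + 4*4) + 1*(-4))² = 2666 - 4*((-5 + 16) - 4)² = 2666 - 4*(11 - 4)² = 2666 - 4*7² = 2666 - 4*49 = 2666 - 1*196 = 2666 - 196 = 2470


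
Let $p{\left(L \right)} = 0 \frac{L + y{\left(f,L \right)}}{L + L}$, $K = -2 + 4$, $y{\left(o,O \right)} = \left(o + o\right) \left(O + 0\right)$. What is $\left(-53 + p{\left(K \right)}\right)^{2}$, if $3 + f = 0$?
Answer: $2809$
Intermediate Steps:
$f = -3$ ($f = -3 + 0 = -3$)
$y{\left(o,O \right)} = 2 O o$ ($y{\left(o,O \right)} = 2 o O = 2 O o$)
$K = 2$
$p{\left(L \right)} = 0$ ($p{\left(L \right)} = 0 \frac{L + 2 L \left(-3\right)}{L + L} = 0 \frac{L - 6 L}{2 L} = 0 - 5 L \frac{1}{2 L} = 0 \left(- \frac{5}{2}\right) = 0$)
$\left(-53 + p{\left(K \right)}\right)^{2} = \left(-53 + 0\right)^{2} = \left(-53\right)^{2} = 2809$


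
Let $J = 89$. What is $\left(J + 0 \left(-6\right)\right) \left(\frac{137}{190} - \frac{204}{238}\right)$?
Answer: $- \frac{16109}{1330} \approx -12.112$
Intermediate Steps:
$\left(J + 0 \left(-6\right)\right) \left(\frac{137}{190} - \frac{204}{238}\right) = \left(89 + 0 \left(-6\right)\right) \left(\frac{137}{190} - \frac{204}{238}\right) = \left(89 + 0\right) \left(137 \cdot \frac{1}{190} - \frac{6}{7}\right) = 89 \left(\frac{137}{190} - \frac{6}{7}\right) = 89 \left(- \frac{181}{1330}\right) = - \frac{16109}{1330}$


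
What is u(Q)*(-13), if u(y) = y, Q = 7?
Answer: -91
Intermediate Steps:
u(Q)*(-13) = 7*(-13) = -91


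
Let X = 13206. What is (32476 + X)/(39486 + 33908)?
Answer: 22841/36697 ≈ 0.62242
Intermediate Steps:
(32476 + X)/(39486 + 33908) = (32476 + 13206)/(39486 + 33908) = 45682/73394 = 45682*(1/73394) = 22841/36697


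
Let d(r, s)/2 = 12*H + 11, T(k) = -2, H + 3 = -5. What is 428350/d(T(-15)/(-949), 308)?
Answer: -42835/17 ≈ -2519.7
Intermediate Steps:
H = -8 (H = -3 - 5 = -8)
d(r, s) = -170 (d(r, s) = 2*(12*(-8) + 11) = 2*(-96 + 11) = 2*(-85) = -170)
428350/d(T(-15)/(-949), 308) = 428350/(-170) = 428350*(-1/170) = -42835/17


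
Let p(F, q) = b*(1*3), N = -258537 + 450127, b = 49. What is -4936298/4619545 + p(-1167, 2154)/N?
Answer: -3857413309/3612484190 ≈ -1.0678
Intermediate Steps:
N = 191590
p(F, q) = 147 (p(F, q) = 49*(1*3) = 49*3 = 147)
-4936298/4619545 + p(-1167, 2154)/N = -4936298/4619545 + 147/191590 = -4936298*1/4619545 + 147*(1/191590) = -4936298/4619545 + 3/3910 = -3857413309/3612484190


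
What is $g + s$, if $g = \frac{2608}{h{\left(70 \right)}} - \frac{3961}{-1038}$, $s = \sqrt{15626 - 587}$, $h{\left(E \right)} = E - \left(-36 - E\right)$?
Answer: $\frac{212765}{11418} + 3 \sqrt{1671} \approx 141.27$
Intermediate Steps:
$h{\left(E \right)} = 36 + 2 E$ ($h{\left(E \right)} = E + \left(36 + E\right) = 36 + 2 E$)
$s = 3 \sqrt{1671}$ ($s = \sqrt{15039} = 3 \sqrt{1671} \approx 122.63$)
$g = \frac{212765}{11418}$ ($g = \frac{2608}{36 + 2 \cdot 70} - \frac{3961}{-1038} = \frac{2608}{36 + 140} - - \frac{3961}{1038} = \frac{2608}{176} + \frac{3961}{1038} = 2608 \cdot \frac{1}{176} + \frac{3961}{1038} = \frac{163}{11} + \frac{3961}{1038} = \frac{212765}{11418} \approx 18.634$)
$g + s = \frac{212765}{11418} + 3 \sqrt{1671}$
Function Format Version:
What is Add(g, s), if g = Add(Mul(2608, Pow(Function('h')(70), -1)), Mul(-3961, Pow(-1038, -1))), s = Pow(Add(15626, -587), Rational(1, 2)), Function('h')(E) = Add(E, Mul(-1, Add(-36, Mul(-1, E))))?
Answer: Add(Rational(212765, 11418), Mul(3, Pow(1671, Rational(1, 2)))) ≈ 141.27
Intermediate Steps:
Function('h')(E) = Add(36, Mul(2, E)) (Function('h')(E) = Add(E, Add(36, E)) = Add(36, Mul(2, E)))
s = Mul(3, Pow(1671, Rational(1, 2))) (s = Pow(15039, Rational(1, 2)) = Mul(3, Pow(1671, Rational(1, 2))) ≈ 122.63)
g = Rational(212765, 11418) (g = Add(Mul(2608, Pow(Add(36, Mul(2, 70)), -1)), Mul(-3961, Pow(-1038, -1))) = Add(Mul(2608, Pow(Add(36, 140), -1)), Mul(-3961, Rational(-1, 1038))) = Add(Mul(2608, Pow(176, -1)), Rational(3961, 1038)) = Add(Mul(2608, Rational(1, 176)), Rational(3961, 1038)) = Add(Rational(163, 11), Rational(3961, 1038)) = Rational(212765, 11418) ≈ 18.634)
Add(g, s) = Add(Rational(212765, 11418), Mul(3, Pow(1671, Rational(1, 2))))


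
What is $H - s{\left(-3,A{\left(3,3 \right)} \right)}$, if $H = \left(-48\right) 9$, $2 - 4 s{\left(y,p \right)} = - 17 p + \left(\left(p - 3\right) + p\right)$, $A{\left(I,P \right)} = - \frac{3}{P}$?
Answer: $- \frac{859}{2} \approx -429.5$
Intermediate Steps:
$s{\left(y,p \right)} = \frac{5}{4} + \frac{15 p}{4}$ ($s{\left(y,p \right)} = \frac{1}{2} - \frac{- 17 p + \left(\left(p - 3\right) + p\right)}{4} = \frac{1}{2} - \frac{- 17 p + \left(\left(-3 + p\right) + p\right)}{4} = \frac{1}{2} - \frac{- 17 p + \left(-3 + 2 p\right)}{4} = \frac{1}{2} - \frac{-3 - 15 p}{4} = \frac{1}{2} + \left(\frac{3}{4} + \frac{15 p}{4}\right) = \frac{5}{4} + \frac{15 p}{4}$)
$H = -432$
$H - s{\left(-3,A{\left(3,3 \right)} \right)} = -432 - \left(\frac{5}{4} + \frac{15 \left(- \frac{3}{3}\right)}{4}\right) = -432 - \left(\frac{5}{4} + \frac{15 \left(\left(-3\right) \frac{1}{3}\right)}{4}\right) = -432 - \left(\frac{5}{4} + \frac{15}{4} \left(-1\right)\right) = -432 - \left(\frac{5}{4} - \frac{15}{4}\right) = -432 - - \frac{5}{2} = -432 + \frac{5}{2} = - \frac{859}{2}$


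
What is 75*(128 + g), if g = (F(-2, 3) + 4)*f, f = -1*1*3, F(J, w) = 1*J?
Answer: 9150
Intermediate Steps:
F(J, w) = J
f = -3 (f = -1*3 = -3)
g = -6 (g = (-2 + 4)*(-3) = 2*(-3) = -6)
75*(128 + g) = 75*(128 - 6) = 75*122 = 9150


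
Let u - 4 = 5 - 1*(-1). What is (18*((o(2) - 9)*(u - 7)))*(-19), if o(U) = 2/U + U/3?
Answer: 7524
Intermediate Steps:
u = 10 (u = 4 + (5 - 1*(-1)) = 4 + (5 + 1) = 4 + 6 = 10)
o(U) = 2/U + U/3 (o(U) = 2/U + U*(⅓) = 2/U + U/3)
(18*((o(2) - 9)*(u - 7)))*(-19) = (18*(((2/2 + (⅓)*2) - 9)*(10 - 7)))*(-19) = (18*(((2*(½) + ⅔) - 9)*3))*(-19) = (18*(((1 + ⅔) - 9)*3))*(-19) = (18*((5/3 - 9)*3))*(-19) = (18*(-22/3*3))*(-19) = (18*(-22))*(-19) = -396*(-19) = 7524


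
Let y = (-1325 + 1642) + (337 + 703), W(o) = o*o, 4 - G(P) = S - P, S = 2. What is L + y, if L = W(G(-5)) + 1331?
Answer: 2697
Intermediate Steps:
G(P) = 2 + P (G(P) = 4 - (2 - P) = 4 + (-2 + P) = 2 + P)
W(o) = o²
y = 1357 (y = 317 + 1040 = 1357)
L = 1340 (L = (2 - 5)² + 1331 = (-3)² + 1331 = 9 + 1331 = 1340)
L + y = 1340 + 1357 = 2697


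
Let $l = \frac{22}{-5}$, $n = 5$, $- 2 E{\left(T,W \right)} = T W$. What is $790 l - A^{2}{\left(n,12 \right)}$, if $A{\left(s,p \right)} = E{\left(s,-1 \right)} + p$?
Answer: $- \frac{14745}{4} \approx -3686.3$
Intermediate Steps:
$E{\left(T,W \right)} = - \frac{T W}{2}$
$l = - \frac{22}{5}$ ($l = 22 \left(- \frac{1}{5}\right) = - \frac{22}{5} \approx -4.4$)
$A{\left(s,p \right)} = p + \frac{s}{2}$ ($A{\left(s,p \right)} = \left(- \frac{1}{2}\right) s \left(-1\right) + p = \frac{s}{2} + p = p + \frac{s}{2}$)
$790 l - A^{2}{\left(n,12 \right)} = 790 \left(- \frac{22}{5}\right) - \left(12 + \frac{1}{2} \cdot 5\right)^{2} = -3476 - \left(12 + \frac{5}{2}\right)^{2} = -3476 - \left(\frac{29}{2}\right)^{2} = -3476 - \frac{841}{4} = - \frac{14745}{4}$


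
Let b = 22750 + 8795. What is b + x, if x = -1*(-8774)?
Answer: 40319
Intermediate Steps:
b = 31545
x = 8774
b + x = 31545 + 8774 = 40319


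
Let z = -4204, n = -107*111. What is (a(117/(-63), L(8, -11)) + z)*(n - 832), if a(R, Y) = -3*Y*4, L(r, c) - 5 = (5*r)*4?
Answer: 78592456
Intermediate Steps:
n = -11877
L(r, c) = 5 + 20*r (L(r, c) = 5 + (5*r)*4 = 5 + 20*r)
a(R, Y) = -12*Y
(a(117/(-63), L(8, -11)) + z)*(n - 832) = (-12*(5 + 20*8) - 4204)*(-11877 - 832) = (-12*(5 + 160) - 4204)*(-12709) = (-12*165 - 4204)*(-12709) = (-1980 - 4204)*(-12709) = -6184*(-12709) = 78592456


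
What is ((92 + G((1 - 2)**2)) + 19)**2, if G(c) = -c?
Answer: 12100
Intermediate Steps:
((92 + G((1 - 2)**2)) + 19)**2 = ((92 - (1 - 2)**2) + 19)**2 = ((92 - 1*(-1)**2) + 19)**2 = ((92 - 1*1) + 19)**2 = ((92 - 1) + 19)**2 = (91 + 19)**2 = 110**2 = 12100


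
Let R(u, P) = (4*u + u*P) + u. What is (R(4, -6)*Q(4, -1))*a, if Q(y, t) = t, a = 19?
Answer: 76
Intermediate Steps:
R(u, P) = 5*u + P*u (R(u, P) = (4*u + P*u) + u = 5*u + P*u)
(R(4, -6)*Q(4, -1))*a = ((4*(5 - 6))*(-1))*19 = ((4*(-1))*(-1))*19 = -4*(-1)*19 = 4*19 = 76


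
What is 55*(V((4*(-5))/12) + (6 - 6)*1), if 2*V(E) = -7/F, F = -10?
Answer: 77/4 ≈ 19.250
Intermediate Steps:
V(E) = 7/20 (V(E) = (-7/(-10))/2 = (-7*(-⅒))/2 = (½)*(7/10) = 7/20)
55*(V((4*(-5))/12) + (6 - 6)*1) = 55*(7/20 + (6 - 6)*1) = 55*(7/20 + 0*1) = 55*(7/20 + 0) = 55*(7/20) = 77/4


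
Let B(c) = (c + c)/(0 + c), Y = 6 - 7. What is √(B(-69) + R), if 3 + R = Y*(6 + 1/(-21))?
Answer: I*√3066/21 ≈ 2.6367*I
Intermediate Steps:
Y = -1
B(c) = 2 (B(c) = (2*c)/c = 2)
R = -188/21 (R = -3 - (6 + 1/(-21)) = -3 - (6 + 1*(-1/21)) = -3 - (6 - 1/21) = -3 - 1*125/21 = -3 - 125/21 = -188/21 ≈ -8.9524)
√(B(-69) + R) = √(2 - 188/21) = √(-146/21) = I*√3066/21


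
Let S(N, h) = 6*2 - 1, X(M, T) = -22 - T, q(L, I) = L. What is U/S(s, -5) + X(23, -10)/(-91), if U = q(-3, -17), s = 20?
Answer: -141/1001 ≈ -0.14086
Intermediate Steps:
U = -3
S(N, h) = 11 (S(N, h) = 12 - 1 = 11)
U/S(s, -5) + X(23, -10)/(-91) = -3/11 + (-22 - 1*(-10))/(-91) = -3*1/11 + (-22 + 10)*(-1/91) = -3/11 - 12*(-1/91) = -3/11 + 12/91 = -141/1001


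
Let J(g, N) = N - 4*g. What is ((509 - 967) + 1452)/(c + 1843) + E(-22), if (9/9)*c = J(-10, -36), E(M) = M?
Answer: -39640/1847 ≈ -21.462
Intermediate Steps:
c = 4 (c = -36 - 4*(-10) = -36 + 40 = 4)
((509 - 967) + 1452)/(c + 1843) + E(-22) = ((509 - 967) + 1452)/(4 + 1843) - 22 = (-458 + 1452)/1847 - 22 = 994*(1/1847) - 22 = 994/1847 - 22 = -39640/1847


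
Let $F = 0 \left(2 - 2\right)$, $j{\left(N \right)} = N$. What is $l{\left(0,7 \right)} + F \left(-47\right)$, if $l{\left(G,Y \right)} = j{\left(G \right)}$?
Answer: $0$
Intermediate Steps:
$l{\left(G,Y \right)} = G$
$F = 0$ ($F = 0 \cdot 0 = 0$)
$l{\left(0,7 \right)} + F \left(-47\right) = 0 + 0 \left(-47\right) = 0 + 0 = 0$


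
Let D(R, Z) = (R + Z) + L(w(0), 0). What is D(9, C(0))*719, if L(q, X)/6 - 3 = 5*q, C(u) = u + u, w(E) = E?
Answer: 19413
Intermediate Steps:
C(u) = 2*u
L(q, X) = 18 + 30*q (L(q, X) = 18 + 6*(5*q) = 18 + 30*q)
D(R, Z) = 18 + R + Z (D(R, Z) = (R + Z) + (18 + 30*0) = (R + Z) + (18 + 0) = (R + Z) + 18 = 18 + R + Z)
D(9, C(0))*719 = (18 + 9 + 2*0)*719 = (18 + 9 + 0)*719 = 27*719 = 19413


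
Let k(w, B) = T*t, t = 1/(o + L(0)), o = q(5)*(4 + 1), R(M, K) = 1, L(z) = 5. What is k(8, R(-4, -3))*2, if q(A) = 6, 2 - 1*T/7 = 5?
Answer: -6/5 ≈ -1.2000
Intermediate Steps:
T = -21 (T = 14 - 7*5 = 14 - 35 = -21)
o = 30 (o = 6*(4 + 1) = 6*5 = 30)
t = 1/35 (t = 1/(30 + 5) = 1/35 ≈ 0.028571)
k(w, B) = -⅗ (k(w, B) = -21*1/35 = -⅗)
k(8, R(-4, -3))*2 = -⅗*2 = -6/5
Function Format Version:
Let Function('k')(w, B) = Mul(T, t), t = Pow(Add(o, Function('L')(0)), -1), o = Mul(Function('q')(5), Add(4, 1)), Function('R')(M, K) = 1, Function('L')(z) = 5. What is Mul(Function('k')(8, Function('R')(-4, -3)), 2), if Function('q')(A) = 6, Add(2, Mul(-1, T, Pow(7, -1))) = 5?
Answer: Rational(-6, 5) ≈ -1.2000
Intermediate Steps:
T = -21 (T = Add(14, Mul(-7, 5)) = Add(14, -35) = -21)
o = 30 (o = Mul(6, Add(4, 1)) = Mul(6, 5) = 30)
t = Rational(1, 35) (t = Pow(Add(30, 5), -1) = Pow(35, -1) = Rational(1, 35) ≈ 0.028571)
Function('k')(w, B) = Rational(-3, 5) (Function('k')(w, B) = Mul(-21, Rational(1, 35)) = Rational(-3, 5))
Mul(Function('k')(8, Function('R')(-4, -3)), 2) = Mul(Rational(-3, 5), 2) = Rational(-6, 5)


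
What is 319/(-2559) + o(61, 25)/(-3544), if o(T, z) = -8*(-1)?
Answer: -143876/1133637 ≈ -0.12692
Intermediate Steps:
o(T, z) = 8
319/(-2559) + o(61, 25)/(-3544) = 319/(-2559) + 8/(-3544) = 319*(-1/2559) + 8*(-1/3544) = -319/2559 - 1/443 = -143876/1133637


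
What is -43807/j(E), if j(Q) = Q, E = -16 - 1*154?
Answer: 43807/170 ≈ 257.69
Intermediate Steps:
E = -170 (E = -16 - 154 = -170)
-43807/j(E) = -43807/(-170) = -43807*(-1/170) = 43807/170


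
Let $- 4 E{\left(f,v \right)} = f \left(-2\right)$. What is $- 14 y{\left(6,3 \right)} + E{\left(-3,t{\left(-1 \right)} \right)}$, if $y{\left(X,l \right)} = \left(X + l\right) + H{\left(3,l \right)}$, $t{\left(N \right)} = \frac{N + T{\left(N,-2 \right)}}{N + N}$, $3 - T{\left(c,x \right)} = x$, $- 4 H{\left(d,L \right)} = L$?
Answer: $-117$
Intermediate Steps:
$H{\left(d,L \right)} = - \frac{L}{4}$
$T{\left(c,x \right)} = 3 - x$
$t{\left(N \right)} = \frac{5 + N}{2 N}$ ($t{\left(N \right)} = \frac{N + \left(3 - -2\right)}{N + N} = \frac{N + \left(3 + 2\right)}{2 N} = \left(N + 5\right) \frac{1}{2 N} = \left(5 + N\right) \frac{1}{2 N} = \frac{5 + N}{2 N}$)
$E{\left(f,v \right)} = \frac{f}{2}$ ($E{\left(f,v \right)} = - \frac{f \left(-2\right)}{4} = - \frac{\left(-2\right) f}{4} = \frac{f}{2}$)
$y{\left(X,l \right)} = X + \frac{3 l}{4}$ ($y{\left(X,l \right)} = \left(X + l\right) - \frac{l}{4} = X + \frac{3 l}{4}$)
$- 14 y{\left(6,3 \right)} + E{\left(-3,t{\left(-1 \right)} \right)} = - 14 \left(6 + \frac{3}{4} \cdot 3\right) + \frac{1}{2} \left(-3\right) = - 14 \left(6 + \frac{9}{4}\right) - \frac{3}{2} = \left(-14\right) \frac{33}{4} - \frac{3}{2} = - \frac{231}{2} - \frac{3}{2} = -117$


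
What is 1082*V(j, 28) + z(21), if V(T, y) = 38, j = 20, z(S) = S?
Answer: 41137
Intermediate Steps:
1082*V(j, 28) + z(21) = 1082*38 + 21 = 41116 + 21 = 41137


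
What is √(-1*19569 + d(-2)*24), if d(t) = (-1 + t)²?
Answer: I*√19353 ≈ 139.11*I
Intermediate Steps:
√(-1*19569 + d(-2)*24) = √(-1*19569 + (-1 - 2)²*24) = √(-19569 + (-3)²*24) = √(-19569 + 9*24) = √(-19569 + 216) = √(-19353) = I*√19353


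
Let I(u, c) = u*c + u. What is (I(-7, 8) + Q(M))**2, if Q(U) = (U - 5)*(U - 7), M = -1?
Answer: 225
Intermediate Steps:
Q(U) = (-7 + U)*(-5 + U) (Q(U) = (-5 + U)*(-7 + U) = (-7 + U)*(-5 + U))
I(u, c) = u + c*u (I(u, c) = c*u + u = u + c*u)
(I(-7, 8) + Q(M))**2 = (-7*(1 + 8) + (35 + (-1)**2 - 12*(-1)))**2 = (-7*9 + (35 + 1 + 12))**2 = (-63 + 48)**2 = (-15)**2 = 225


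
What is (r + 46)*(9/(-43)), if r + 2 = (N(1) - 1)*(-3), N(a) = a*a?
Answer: -396/43 ≈ -9.2093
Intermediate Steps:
N(a) = a**2
r = -2 (r = -2 + (1**2 - 1)*(-3) = -2 + (1 - 1)*(-3) = -2 + 0*(-3) = -2 + 0 = -2)
(r + 46)*(9/(-43)) = (-2 + 46)*(9/(-43)) = 44*(9*(-1/43)) = 44*(-9/43) = -396/43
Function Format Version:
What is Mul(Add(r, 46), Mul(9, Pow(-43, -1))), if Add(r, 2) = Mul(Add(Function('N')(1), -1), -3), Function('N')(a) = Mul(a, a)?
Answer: Rational(-396, 43) ≈ -9.2093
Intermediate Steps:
Function('N')(a) = Pow(a, 2)
r = -2 (r = Add(-2, Mul(Add(Pow(1, 2), -1), -3)) = Add(-2, Mul(Add(1, -1), -3)) = Add(-2, Mul(0, -3)) = Add(-2, 0) = -2)
Mul(Add(r, 46), Mul(9, Pow(-43, -1))) = Mul(Add(-2, 46), Mul(9, Pow(-43, -1))) = Mul(44, Mul(9, Rational(-1, 43))) = Mul(44, Rational(-9, 43)) = Rational(-396, 43)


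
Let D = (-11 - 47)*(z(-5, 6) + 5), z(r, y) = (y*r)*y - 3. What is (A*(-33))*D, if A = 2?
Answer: -681384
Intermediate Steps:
z(r, y) = -3 + r*y² (z(r, y) = (r*y)*y - 3 = r*y² - 3 = -3 + r*y²)
D = 10324 (D = (-11 - 47)*((-3 - 5*6²) + 5) = -58*((-3 - 5*36) + 5) = -58*((-3 - 180) + 5) = -58*(-183 + 5) = -58*(-178) = 10324)
(A*(-33))*D = (2*(-33))*10324 = -66*10324 = -681384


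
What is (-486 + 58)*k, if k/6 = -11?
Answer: 28248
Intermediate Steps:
k = -66 (k = 6*(-11) = -66)
(-486 + 58)*k = (-486 + 58)*(-66) = -428*(-66) = 28248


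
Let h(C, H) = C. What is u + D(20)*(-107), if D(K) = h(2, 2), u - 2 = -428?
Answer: -640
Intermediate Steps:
u = -426 (u = 2 - 428 = -426)
D(K) = 2
u + D(20)*(-107) = -426 + 2*(-107) = -426 - 214 = -640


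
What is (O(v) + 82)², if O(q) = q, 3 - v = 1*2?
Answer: 6889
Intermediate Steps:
v = 1 (v = 3 - 2 = 1)
(O(v) + 82)² = (1 + 82)² = 83² = 6889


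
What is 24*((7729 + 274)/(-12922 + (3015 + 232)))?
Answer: -64024/3225 ≈ -19.852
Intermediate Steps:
24*((7729 + 274)/(-12922 + (3015 + 232))) = 24*(8003/(-12922 + 3247)) = 24*(8003/(-9675)) = 24*(8003*(-1/9675)) = 24*(-8003/9675) = -64024/3225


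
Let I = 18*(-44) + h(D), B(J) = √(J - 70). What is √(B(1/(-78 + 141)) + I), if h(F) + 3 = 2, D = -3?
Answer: √(-349713 + 21*I*√30863)/21 ≈ 0.14853 + 28.161*I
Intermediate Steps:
B(J) = √(-70 + J)
h(F) = -1 (h(F) = -3 + 2 = -1)
I = -793 (I = 18*(-44) - 1 = -792 - 1 = -793)
√(B(1/(-78 + 141)) + I) = √(√(-70 + 1/(-78 + 141)) - 793) = √(√(-70 + 1/63) - 793) = √(√(-4409/63) - 793) = √(I*√30863/21 - 793) = √(-793 + I*√30863/21)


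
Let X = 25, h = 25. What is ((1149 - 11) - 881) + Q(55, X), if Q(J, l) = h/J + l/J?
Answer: 2837/11 ≈ 257.91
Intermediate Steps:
Q(J, l) = 25/J + l/J
((1149 - 11) - 881) + Q(55, X) = ((1149 - 11) - 881) + (25 + 25)/55 = (1138 - 881) + (1/55)*50 = 257 + 10/11 = 2837/11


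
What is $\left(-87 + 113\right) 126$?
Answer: $3276$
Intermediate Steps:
$\left(-87 + 113\right) 126 = 26 \cdot 126 = 3276$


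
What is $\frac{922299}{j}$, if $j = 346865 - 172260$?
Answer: $\frac{922299}{174605} \approx 5.2822$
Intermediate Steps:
$j = 174605$ ($j = 346865 - 172260 = 174605$)
$\frac{922299}{j} = \frac{922299}{174605}$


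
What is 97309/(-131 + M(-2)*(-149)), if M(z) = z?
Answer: 97309/167 ≈ 582.69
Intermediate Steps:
97309/(-131 + M(-2)*(-149)) = 97309/(-131 - 2*(-149)) = 97309/(-131 + 298) = 97309/167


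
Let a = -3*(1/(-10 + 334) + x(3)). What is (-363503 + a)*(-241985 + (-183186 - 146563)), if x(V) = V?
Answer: 1246993050611/6 ≈ 2.0783e+11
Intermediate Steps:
a = -973/108 (a = -3*(1/(-10 + 334) + 3) = -3*(1/324 + 3) = -3*973/324 = -973/108 ≈ -9.0093)
(-363503 + a)*(-241985 + (-183186 - 146563)) = (-363503 - 973/108)*(-241985 + (-183186 - 146563)) = -39259297*(-241985 - 329749)/108 = -39259297/108*(-571734) = 1246993050611/6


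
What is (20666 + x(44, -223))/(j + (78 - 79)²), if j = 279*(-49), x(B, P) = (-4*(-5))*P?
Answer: -8103/6835 ≈ -1.1855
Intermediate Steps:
x(B, P) = 20*P
j = -13671
(20666 + x(44, -223))/(j + (78 - 79)²) = (20666 + 20*(-223))/(-13671 + (78 - 79)²) = (20666 - 4460)/(-13671 + (-1)²) = 16206/(-13671 + 1) = 16206/(-13670) = 16206*(-1/13670) = -8103/6835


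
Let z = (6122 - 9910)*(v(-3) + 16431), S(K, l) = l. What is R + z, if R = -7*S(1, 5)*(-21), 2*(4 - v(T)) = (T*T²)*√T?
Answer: -62255045 - 51138*I*√3 ≈ -6.2255e+7 - 88574.0*I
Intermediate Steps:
v(T) = 4 - T^(7/2)/2 (v(T) = 4 - T*T²*√T/2 = 4 - T³*√T/2 = 4 - T^(7/2)/2)
R = 735 (R = -7*5*(-21) = -35*(-21) = 735)
z = -62255780 - 51138*I*√3 (z = (6122 - 9910)*((4 - (-27)*I*√3/2) + 16431) = -3788*((4 - (-27)*I*√3/2) + 16431) = -3788*((4 + 27*I*√3/2) + 16431) = -3788*(16435 + 27*I*√3/2) = -62255780 - 51138*I*√3 ≈ -6.2256e+7 - 88574.0*I)
R + z = 735 + (-62255780 - 51138*I*√3) = -62255045 - 51138*I*√3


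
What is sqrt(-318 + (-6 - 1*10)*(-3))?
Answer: 3*I*sqrt(30) ≈ 16.432*I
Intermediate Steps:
sqrt(-318 + (-6 - 1*10)*(-3)) = sqrt(-318 + (-6 - 10)*(-3)) = sqrt(-318 - 16*(-3)) = sqrt(-318 + 48) = sqrt(-270) = 3*I*sqrt(30)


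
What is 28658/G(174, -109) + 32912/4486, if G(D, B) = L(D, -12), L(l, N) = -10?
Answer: -32057667/11215 ≈ -2858.5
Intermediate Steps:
G(D, B) = -10
28658/G(174, -109) + 32912/4486 = 28658/(-10) + 32912/4486 = 28658*(-⅒) + 32912*(1/4486) = -14329/5 + 16456/2243 = -32057667/11215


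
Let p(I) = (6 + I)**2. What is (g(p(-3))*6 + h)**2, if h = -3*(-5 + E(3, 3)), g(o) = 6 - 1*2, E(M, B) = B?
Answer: 900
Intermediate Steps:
g(o) = 4 (g(o) = 6 - 2 = 4)
h = 6 (h = -3*(-5 + 3) = -3*(-2) = 6)
(g(p(-3))*6 + h)**2 = (4*6 + 6)**2 = (24 + 6)**2 = 30**2 = 900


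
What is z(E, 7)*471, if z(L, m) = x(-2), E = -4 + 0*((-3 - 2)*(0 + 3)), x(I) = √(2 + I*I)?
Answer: 471*√6 ≈ 1153.7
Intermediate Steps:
x(I) = √(2 + I²)
E = -4 (E = -4 + 0*(-5*3) = -4 + 0*(-15) = -4 + 0 = -4)
z(L, m) = √6 (z(L, m) = √(2 + (-2)²) = √(2 + 4) = √6)
z(E, 7)*471 = √6*471 = 471*√6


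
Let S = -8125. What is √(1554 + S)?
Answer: I*√6571 ≈ 81.062*I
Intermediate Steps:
√(1554 + S) = √(1554 - 8125) = √(-6571) = I*√6571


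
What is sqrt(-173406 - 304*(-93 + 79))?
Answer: 5*I*sqrt(6766) ≈ 411.28*I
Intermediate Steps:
sqrt(-173406 - 304*(-93 + 79)) = sqrt(-173406 - 304*(-14)) = sqrt(-173406 + 4256) = sqrt(-169150) = 5*I*sqrt(6766)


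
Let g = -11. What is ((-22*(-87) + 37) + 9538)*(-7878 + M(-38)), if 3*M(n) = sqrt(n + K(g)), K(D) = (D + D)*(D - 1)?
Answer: -90510342 + 11489*sqrt(226)/3 ≈ -9.0453e+7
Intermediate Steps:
K(D) = 2*D*(-1 + D) (K(D) = (2*D)*(-1 + D) = 2*D*(-1 + D))
M(n) = sqrt(264 + n)/3 (M(n) = sqrt(n + 2*(-11)*(-1 - 11))/3 = sqrt(n + 2*(-11)*(-12))/3 = sqrt(n + 264)/3 = sqrt(264 + n)/3)
((-22*(-87) + 37) + 9538)*(-7878 + M(-38)) = ((-22*(-87) + 37) + 9538)*(-7878 + sqrt(264 - 38)/3) = ((1914 + 37) + 9538)*(-7878 + sqrt(226)/3) = (1951 + 9538)*(-7878 + sqrt(226)/3) = 11489*(-7878 + sqrt(226)/3) = -90510342 + 11489*sqrt(226)/3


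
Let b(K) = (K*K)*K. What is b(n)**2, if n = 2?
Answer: 64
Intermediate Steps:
b(K) = K**3 (b(K) = K**2*K = K**3)
b(n)**2 = (2**3)**2 = 8**2 = 64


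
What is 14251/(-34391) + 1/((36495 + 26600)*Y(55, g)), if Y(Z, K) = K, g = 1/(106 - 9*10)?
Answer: -898616589/2169900145 ≈ -0.41413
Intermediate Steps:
g = 1/16 (g = 1/(106 - 90) = 1/16 ≈ 0.062500)
14251/(-34391) + 1/((36495 + 26600)*Y(55, g)) = 14251/(-34391) + 1/((36495 + 26600)*(1/16)) = 14251*(-1/34391) + 16/63095 = -14251/34391 + (1/63095)*16 = -14251/34391 + 16/63095 = -898616589/2169900145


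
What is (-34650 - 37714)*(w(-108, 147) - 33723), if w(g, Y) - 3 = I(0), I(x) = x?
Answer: 2440114080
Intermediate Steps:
w(g, Y) = 3 (w(g, Y) = 3 + 0 = 3)
(-34650 - 37714)*(w(-108, 147) - 33723) = (-34650 - 37714)*(3 - 33723) = -72364*(-33720) = 2440114080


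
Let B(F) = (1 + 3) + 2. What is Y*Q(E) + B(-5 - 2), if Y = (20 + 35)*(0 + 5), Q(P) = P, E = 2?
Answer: 556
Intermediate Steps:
Y = 275 (Y = 55*5 = 275)
B(F) = 6 (B(F) = 4 + 2 = 6)
Y*Q(E) + B(-5 - 2) = 275*2 + 6 = 550 + 6 = 556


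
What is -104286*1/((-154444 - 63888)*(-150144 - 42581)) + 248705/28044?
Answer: 201250282605133/22693007790900 ≈ 8.8684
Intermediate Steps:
-104286*1/((-154444 - 63888)*(-150144 - 42581)) + 248705/28044 = -104286/((-218332*(-192725))) + 248705*(1/28044) = -104286/42078034700 + 248705/28044 = -104286*1/42078034700 + 248705/28044 = -4011/1618385950 + 248705/28044 = 201250282605133/22693007790900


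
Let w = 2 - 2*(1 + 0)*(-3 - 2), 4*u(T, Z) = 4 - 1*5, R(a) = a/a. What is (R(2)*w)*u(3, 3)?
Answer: -3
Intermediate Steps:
R(a) = 1
u(T, Z) = -¼ (u(T, Z) = (4 - 1*5)/4 = (4 - 5)/4 = (¼)*(-1) = -¼)
w = 12 (w = 2 - 2*(-5) = 2 + 10 = 12)
(R(2)*w)*u(3, 3) = (1*12)*(-¼) = 12*(-¼) = -3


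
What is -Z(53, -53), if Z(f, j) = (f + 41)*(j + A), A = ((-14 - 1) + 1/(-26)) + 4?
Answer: 78255/13 ≈ 6019.6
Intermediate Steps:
A = -287/26 (A = (-15 - 1/26) + 4 = -391/26 + 4 = -287/26 ≈ -11.038)
Z(f, j) = (41 + f)*(-287/26 + j) (Z(f, j) = (f + 41)*(j - 287/26) = (41 + f)*(-287/26 + j))
-Z(53, -53) = -(-11767/26 + 41*(-53) - 287/26*53 + 53*(-53)) = -(-11767/26 - 2173 - 15211/26 - 2809) = -1*(-78255/13) = 78255/13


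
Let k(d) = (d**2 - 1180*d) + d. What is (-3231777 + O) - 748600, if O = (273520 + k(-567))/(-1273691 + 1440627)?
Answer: -332233475685/83468 ≈ -3.9804e+6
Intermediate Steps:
k(d) = d**2 - 1179*d
O = 631751/83468 (O = (273520 - 567*(-1179 - 567))/(-1273691 + 1440627) = (273520 - 567*(-1746))/166936 = (273520 + 989982)*(1/166936) = 1263502*(1/166936) = 631751/83468 ≈ 7.5688)
(-3231777 + O) - 748600 = (-3231777 + 631751/83468) - 748600 = -269749330885/83468 - 748600 = -332233475685/83468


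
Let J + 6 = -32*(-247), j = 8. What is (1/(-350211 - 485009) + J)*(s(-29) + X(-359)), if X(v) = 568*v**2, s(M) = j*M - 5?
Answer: 482896259602088589/835220 ≈ 5.7817e+11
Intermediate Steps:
s(M) = -5 + 8*M (s(M) = 8*M - 5 = -5 + 8*M)
J = 7898 (J = -6 - 32*(-247) = -6 + 7904 = 7898)
(1/(-350211 - 485009) + J)*(s(-29) + X(-359)) = (1/(-350211 - 485009) + 7898)*((-5 + 8*(-29)) + 568*(-359)**2) = (1/(-835220) + 7898)*((-5 - 232) + 568*128881) = (-1/835220 + 7898)*(-237 + 73204408) = (6596567559/835220)*73204171 = 482896259602088589/835220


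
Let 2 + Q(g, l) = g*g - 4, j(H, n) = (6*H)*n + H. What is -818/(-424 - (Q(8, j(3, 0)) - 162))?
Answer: 409/160 ≈ 2.5563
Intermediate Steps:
j(H, n) = H + 6*H*n (j(H, n) = 6*H*n + H = H + 6*H*n)
Q(g, l) = -6 + g**2 (Q(g, l) = -2 + (g*g - 4) = -2 + (g**2 - 4) = -2 + (-4 + g**2) = -6 + g**2)
-818/(-424 - (Q(8, j(3, 0)) - 162)) = -818/(-424 - ((-6 + 8**2) - 162)) = -818/(-424 - ((-6 + 64) - 162)) = -818/(-424 - (58 - 162)) = -818/(-424 - 1*(-104)) = -818/(-424 + 104) = -818/(-320) = -818*(-1/320) = 409/160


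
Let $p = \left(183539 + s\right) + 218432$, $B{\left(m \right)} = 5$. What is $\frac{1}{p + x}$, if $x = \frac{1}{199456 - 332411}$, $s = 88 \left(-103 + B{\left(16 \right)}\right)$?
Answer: $\frac{132955}{52297450384} \approx 2.5423 \cdot 10^{-6}$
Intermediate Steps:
$s = -8624$ ($s = 88 \left(-103 + 5\right) = 88 \left(-98\right) = -8624$)
$x = - \frac{1}{132955}$ ($x = \frac{1}{-132955} = - \frac{1}{132955} \approx -7.5213 \cdot 10^{-6}$)
$p = 393347$ ($p = \left(183539 - 8624\right) + 218432 = 174915 + 218432 = 393347$)
$\frac{1}{p + x} = \frac{1}{393347 - \frac{1}{132955}} = \frac{1}{\frac{52297450384}{132955}} = \frac{132955}{52297450384}$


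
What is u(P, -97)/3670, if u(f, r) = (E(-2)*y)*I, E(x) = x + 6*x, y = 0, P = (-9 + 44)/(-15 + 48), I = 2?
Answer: 0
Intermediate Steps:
P = 35/33 ≈ 1.0606
E(x) = 7*x
u(f, r) = 0 (u(f, r) = ((7*(-2))*0)*2 = -14*0*2 = 0*2 = 0)
u(P, -97)/3670 = 0/3670 = 0*(1/3670) = 0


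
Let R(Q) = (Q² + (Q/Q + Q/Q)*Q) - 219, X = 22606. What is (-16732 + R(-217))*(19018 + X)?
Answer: 1236399296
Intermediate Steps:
R(Q) = -219 + Q² + 2*Q (R(Q) = (Q² + (1 + 1)*Q) - 219 = (Q² + 2*Q) - 219 = -219 + Q² + 2*Q)
(-16732 + R(-217))*(19018 + X) = (-16732 + (-219 + (-217)² + 2*(-217)))*(19018 + 22606) = (-16732 + (-219 + 47089 - 434))*41624 = (-16732 + 46436)*41624 = 29704*41624 = 1236399296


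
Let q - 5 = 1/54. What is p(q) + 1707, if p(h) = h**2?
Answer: 5051053/2916 ≈ 1732.2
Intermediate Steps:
q = 271/54 (q = 5 + 1/54 = 271/54 ≈ 5.0185)
p(q) + 1707 = (271/54)**2 + 1707 = 73441/2916 + 1707 = 5051053/2916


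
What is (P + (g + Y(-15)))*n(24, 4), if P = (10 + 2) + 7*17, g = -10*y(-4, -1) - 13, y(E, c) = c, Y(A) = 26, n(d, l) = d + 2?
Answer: 4004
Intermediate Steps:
n(d, l) = 2 + d
g = -3 (g = -10*(-1) - 13 = 10 - 13 = -3)
P = 131 (P = 12 + 119 = 131)
(P + (g + Y(-15)))*n(24, 4) = (131 + (-3 + 26))*(2 + 24) = (131 + 23)*26 = 154*26 = 4004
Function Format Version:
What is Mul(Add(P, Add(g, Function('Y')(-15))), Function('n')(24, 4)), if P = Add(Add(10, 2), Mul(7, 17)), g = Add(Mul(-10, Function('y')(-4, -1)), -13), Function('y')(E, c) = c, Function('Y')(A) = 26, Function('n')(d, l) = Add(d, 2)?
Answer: 4004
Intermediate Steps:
Function('n')(d, l) = Add(2, d)
g = -3 (g = Add(Mul(-10, -1), -13) = Add(10, -13) = -3)
P = 131 (P = Add(12, 119) = 131)
Mul(Add(P, Add(g, Function('Y')(-15))), Function('n')(24, 4)) = Mul(Add(131, Add(-3, 26)), Add(2, 24)) = Mul(Add(131, 23), 26) = Mul(154, 26) = 4004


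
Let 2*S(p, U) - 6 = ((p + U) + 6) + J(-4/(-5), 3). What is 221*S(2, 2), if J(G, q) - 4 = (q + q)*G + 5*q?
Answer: 43979/10 ≈ 4397.9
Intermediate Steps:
J(G, q) = 4 + 5*q + 2*G*q (J(G, q) = 4 + ((q + q)*G + 5*q) = 4 + ((2*q)*G + 5*q) = 4 + (2*G*q + 5*q) = 4 + (5*q + 2*G*q) = 4 + 5*q + 2*G*q)
S(p, U) = 179/10 + U/2 + p/2 (S(p, U) = 3 + (((p + U) + 6) + (4 + 5*3 + 2*(-4/(-5))*3))/2 = 3 + (((U + p) + 6) + (4 + 15 + 2*(-4*(-1/5))*3))/2 = 3 + ((6 + U + p) + (4 + 15 + 2*(4/5)*3))/2 = 3 + ((6 + U + p) + (4 + 15 + 24/5))/2 = 3 + ((6 + U + p) + 119/5)/2 = 3 + (149/5 + U + p)/2 = 3 + (149/10 + U/2 + p/2) = 179/10 + U/2 + p/2)
221*S(2, 2) = 221*(179/10 + (1/2)*2 + (1/2)*2) = 221*(179/10 + 1 + 1) = 221*(199/10) = 43979/10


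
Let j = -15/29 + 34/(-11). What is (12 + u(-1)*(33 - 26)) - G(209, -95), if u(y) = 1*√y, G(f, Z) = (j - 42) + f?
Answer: -48294/319 + 7*I ≈ -151.39 + 7.0*I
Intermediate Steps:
j = -1151/319 (j = -15*1/29 + 34*(-1/11) = -15/29 - 34/11 = -1151/319 ≈ -3.6082)
G(f, Z) = -14549/319 + f (G(f, Z) = (-1151/319 - 42) + f = -14549/319 + f)
u(y) = √y
(12 + u(-1)*(33 - 26)) - G(209, -95) = (12 + √(-1)*(33 - 26)) - (-14549/319 + 209) = (12 + I*7) - 1*52122/319 = (12 + 7*I) - 52122/319 = -48294/319 + 7*I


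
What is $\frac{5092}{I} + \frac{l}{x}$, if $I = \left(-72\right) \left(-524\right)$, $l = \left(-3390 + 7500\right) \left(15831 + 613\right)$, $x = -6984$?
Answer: $- \frac{8853490559}{914904} \approx -9677.0$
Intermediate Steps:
$l = 67584840$ ($l = 4110 \cdot 16444 = 67584840$)
$I = 37728$
$\frac{5092}{I} + \frac{l}{x} = \frac{5092}{37728} + \frac{67584840}{-6984} = 5092 \cdot \frac{1}{37728} + 67584840 \left(- \frac{1}{6984}\right) = \frac{1273}{9432} - \frac{2816035}{291} = - \frac{8853490559}{914904}$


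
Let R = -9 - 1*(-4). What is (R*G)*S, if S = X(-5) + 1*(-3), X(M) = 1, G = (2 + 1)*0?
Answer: 0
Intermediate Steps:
R = -5 (R = -9 + 4 = -5)
G = 0 (G = 3*0 = 0)
S = -2 (S = 1 + 1*(-3) = 1 - 3 = -2)
(R*G)*S = -5*0*(-2) = 0*(-2) = 0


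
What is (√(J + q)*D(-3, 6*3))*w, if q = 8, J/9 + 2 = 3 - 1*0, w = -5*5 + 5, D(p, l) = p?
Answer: 60*√17 ≈ 247.39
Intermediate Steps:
w = -20 (w = -25 + 5 = -20)
J = 9 (J = -18 + 9*(3 - 1*0) = -18 + 9*(3 + 0) = -18 + 9*3 = -18 + 27 = 9)
(√(J + q)*D(-3, 6*3))*w = (√(9 + 8)*(-3))*(-20) = (√17*(-3))*(-20) = -3*√17*(-20) = 60*√17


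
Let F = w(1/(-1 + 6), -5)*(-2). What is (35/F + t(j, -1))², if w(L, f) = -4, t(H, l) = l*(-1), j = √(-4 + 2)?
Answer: 1849/64 ≈ 28.891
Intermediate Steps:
j = I*√2 (j = √(-2) = I*√2 ≈ 1.4142*I)
t(H, l) = -l
F = 8 (F = -4*(-2) = 8)
(35/F + t(j, -1))² = (35/8 - 1*(-1))² = (35*(⅛) + 1)² = (35/8 + 1)² = (43/8)² = 1849/64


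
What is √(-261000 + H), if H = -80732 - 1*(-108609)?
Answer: I*√233123 ≈ 482.83*I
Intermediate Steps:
H = 27877 (H = -80732 + 108609 = 27877)
√(-261000 + H) = √(-261000 + 27877) = √(-233123) = I*√233123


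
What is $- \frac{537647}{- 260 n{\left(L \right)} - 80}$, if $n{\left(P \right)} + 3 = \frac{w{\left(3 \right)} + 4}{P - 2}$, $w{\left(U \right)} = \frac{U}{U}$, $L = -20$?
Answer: $- \frac{5914117}{8350} \approx -708.28$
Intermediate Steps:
$w{\left(U \right)} = 1$
$n{\left(P \right)} = -3 + \frac{5}{-2 + P}$ ($n{\left(P \right)} = -3 + \frac{1 + 4}{P - 2} = -3 + \frac{5}{-2 + P}$)
$- \frac{537647}{- 260 n{\left(L \right)} - 80} = - \frac{537647}{- 260 \frac{11 - -60}{-2 - 20} - 80} = - \frac{537647}{- 260 \frac{11 + 60}{-22} - 80} = - \frac{537647}{- 260 \left(\left(- \frac{1}{22}\right) 71\right) - 80} = - \frac{537647}{\left(-260\right) \left(- \frac{71}{22}\right) - 80} = - \frac{537647}{\frac{9230}{11} - 80} = - \frac{537647}{\frac{8350}{11}} = \left(-537647\right) \frac{11}{8350} = - \frac{5914117}{8350}$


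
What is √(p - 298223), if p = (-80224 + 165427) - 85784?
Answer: 2*I*√74701 ≈ 546.63*I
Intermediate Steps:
p = -581 (p = 85203 - 85784 = -581)
√(p - 298223) = √(-581 - 298223) = √(-298804) = 2*I*√74701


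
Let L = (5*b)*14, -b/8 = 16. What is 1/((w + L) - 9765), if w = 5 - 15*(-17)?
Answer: -1/18465 ≈ -5.4157e-5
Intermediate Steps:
b = -128 (b = -8*16 = -128)
w = 260 (w = 5 + 255 = 260)
L = -8960 (L = (5*(-128))*14 = -640*14 = -8960)
1/((w + L) - 9765) = 1/((260 - 8960) - 9765) = 1/(-8700 - 9765) = 1/(-18465) = -1/18465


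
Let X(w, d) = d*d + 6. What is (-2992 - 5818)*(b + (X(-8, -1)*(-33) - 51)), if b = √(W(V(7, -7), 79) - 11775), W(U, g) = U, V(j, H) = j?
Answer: 2484420 - 17620*I*√2942 ≈ 2.4844e+6 - 9.5571e+5*I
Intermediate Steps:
X(w, d) = 6 + d² (X(w, d) = d² + 6 = 6 + d²)
b = 2*I*√2942 (b = √(7 - 11775) = √(-11768) = 2*I*√2942 ≈ 108.48*I)
(-2992 - 5818)*(b + (X(-8, -1)*(-33) - 51)) = (-2992 - 5818)*(2*I*√2942 + ((6 + (-1)²)*(-33) - 51)) = -8810*(2*I*√2942 + ((6 + 1)*(-33) - 51)) = -8810*(2*I*√2942 + (7*(-33) - 51)) = -8810*(2*I*√2942 + (-231 - 51)) = -8810*(2*I*√2942 - 282) = -8810*(-282 + 2*I*√2942) = 2484420 - 17620*I*√2942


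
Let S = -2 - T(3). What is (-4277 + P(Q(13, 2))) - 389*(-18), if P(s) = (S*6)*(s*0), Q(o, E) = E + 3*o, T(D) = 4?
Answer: 2725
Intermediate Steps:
S = -6 (S = -2 - 1*4 = -2 - 4 = -6)
P(s) = 0 (P(s) = (-6*6)*(s*0) = -36*0 = 0)
(-4277 + P(Q(13, 2))) - 389*(-18) = (-4277 + 0) - 389*(-18) = -4277 + 7002 = 2725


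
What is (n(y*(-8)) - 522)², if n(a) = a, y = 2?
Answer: 289444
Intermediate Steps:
(n(y*(-8)) - 522)² = (2*(-8) - 522)² = (-16 - 522)² = (-538)² = 289444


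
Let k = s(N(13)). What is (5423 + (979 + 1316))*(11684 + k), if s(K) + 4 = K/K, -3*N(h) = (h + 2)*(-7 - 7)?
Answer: 90153958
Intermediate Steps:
N(h) = 28/3 + 14*h/3 (N(h) = -(h + 2)*(-7 - 7)/3 = -(2 + h)*(-14)/3 = -(-28 - 14*h)/3 = 28/3 + 14*h/3)
s(K) = -3 (s(K) = -4 + K/K = -4 + 1 = -3)
k = -3
(5423 + (979 + 1316))*(11684 + k) = (5423 + (979 + 1316))*(11684 - 3) = (5423 + 2295)*11681 = 7718*11681 = 90153958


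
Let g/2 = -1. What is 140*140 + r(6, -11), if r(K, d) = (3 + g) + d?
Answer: 19590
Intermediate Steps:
g = -2 (g = 2*(-1) = -2)
r(K, d) = 1 + d (r(K, d) = (3 - 2) + d = 1 + d)
140*140 + r(6, -11) = 140*140 + (1 - 11) = 19600 - 10 = 19590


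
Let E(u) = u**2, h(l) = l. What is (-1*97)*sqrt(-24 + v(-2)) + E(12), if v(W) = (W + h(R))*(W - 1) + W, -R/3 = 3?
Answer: 144 - 97*sqrt(7) ≈ -112.64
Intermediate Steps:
R = -9 (R = -3*3 = -9)
v(W) = W + (-1 + W)*(-9 + W) (v(W) = (W - 9)*(W - 1) + W = (-9 + W)*(-1 + W) + W = (-1 + W)*(-9 + W) + W = W + (-1 + W)*(-9 + W))
(-1*97)*sqrt(-24 + v(-2)) + E(12) = (-1*97)*sqrt(-24 + (9 + (-2)**2 - 9*(-2))) + 12**2 = -97*sqrt(-24 + (9 + 4 + 18)) + 144 = -97*sqrt(-24 + 31) + 144 = -97*sqrt(7) + 144 = 144 - 97*sqrt(7)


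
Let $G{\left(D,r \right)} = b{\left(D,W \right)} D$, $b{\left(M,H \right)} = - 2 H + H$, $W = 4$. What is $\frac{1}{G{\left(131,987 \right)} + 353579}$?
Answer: $\frac{1}{353055} \approx 2.8324 \cdot 10^{-6}$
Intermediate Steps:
$b{\left(M,H \right)} = - H$
$G{\left(D,r \right)} = - 4 D$ ($G{\left(D,r \right)} = \left(-1\right) 4 D = - 4 D$)
$\frac{1}{G{\left(131,987 \right)} + 353579} = \frac{1}{\left(-4\right) 131 + 353579} = \frac{1}{-524 + 353579} = \frac{1}{353055}$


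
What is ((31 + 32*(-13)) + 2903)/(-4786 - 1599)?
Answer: -2518/6385 ≈ -0.39436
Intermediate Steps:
((31 + 32*(-13)) + 2903)/(-4786 - 1599) = ((31 - 416) + 2903)/(-6385) = (-385 + 2903)*(-1/6385) = 2518*(-1/6385) = -2518/6385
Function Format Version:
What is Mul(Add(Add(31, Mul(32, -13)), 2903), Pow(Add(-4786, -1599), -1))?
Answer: Rational(-2518, 6385) ≈ -0.39436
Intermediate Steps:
Mul(Add(Add(31, Mul(32, -13)), 2903), Pow(Add(-4786, -1599), -1)) = Mul(Add(Add(31, -416), 2903), Pow(-6385, -1)) = Mul(Add(-385, 2903), Rational(-1, 6385)) = Mul(2518, Rational(-1, 6385)) = Rational(-2518, 6385)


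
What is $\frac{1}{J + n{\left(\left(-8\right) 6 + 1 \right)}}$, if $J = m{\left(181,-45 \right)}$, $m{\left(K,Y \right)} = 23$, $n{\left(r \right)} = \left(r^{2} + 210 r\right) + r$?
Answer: $- \frac{1}{7685} \approx -0.00013012$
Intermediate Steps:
$n{\left(r \right)} = r^{2} + 211 r$
$J = 23$
$\frac{1}{J + n{\left(\left(-8\right) 6 + 1 \right)}} = \frac{1}{23 + \left(\left(-8\right) 6 + 1\right) \left(211 + \left(\left(-8\right) 6 + 1\right)\right)} = \frac{1}{23 + \left(-48 + 1\right) \left(211 + \left(-48 + 1\right)\right)} = \frac{1}{23 - 47 \left(211 - 47\right)} = \frac{1}{23 - 7708} = \frac{1}{-7685} = - \frac{1}{7685}$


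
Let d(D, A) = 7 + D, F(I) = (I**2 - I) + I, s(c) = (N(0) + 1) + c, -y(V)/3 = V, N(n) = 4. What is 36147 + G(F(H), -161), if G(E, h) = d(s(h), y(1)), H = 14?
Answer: 35998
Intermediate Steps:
y(V) = -3*V
s(c) = 5 + c (s(c) = (4 + 1) + c = 5 + c)
F(I) = I**2
G(E, h) = 12 + h (G(E, h) = 7 + (5 + h) = 12 + h)
36147 + G(F(H), -161) = 36147 + (12 - 161) = 36147 - 149 = 35998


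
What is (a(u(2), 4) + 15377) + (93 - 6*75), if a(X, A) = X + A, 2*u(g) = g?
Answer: 15025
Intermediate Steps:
u(g) = g/2
a(X, A) = A + X
(a(u(2), 4) + 15377) + (93 - 6*75) = ((4 + (½)*2) + 15377) + (93 - 6*75) = ((4 + 1) + 15377) + (93 - 450) = (5 + 15377) - 357 = 15382 - 357 = 15025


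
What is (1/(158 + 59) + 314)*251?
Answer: 17102889/217 ≈ 78815.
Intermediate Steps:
(1/(158 + 59) + 314)*251 = (1/217 + 314)*251 = (68139/217)*251 = 17102889/217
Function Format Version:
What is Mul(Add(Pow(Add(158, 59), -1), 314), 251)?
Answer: Rational(17102889, 217) ≈ 78815.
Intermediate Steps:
Mul(Add(Pow(Add(158, 59), -1), 314), 251) = Mul(Add(Pow(217, -1), 314), 251) = Mul(Add(Rational(1, 217), 314), 251) = Mul(Rational(68139, 217), 251) = Rational(17102889, 217)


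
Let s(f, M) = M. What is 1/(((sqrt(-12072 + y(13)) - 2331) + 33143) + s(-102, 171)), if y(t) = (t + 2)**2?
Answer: 30983/959958136 - I*sqrt(11847)/959958136 ≈ 3.2275e-5 - 1.1338e-7*I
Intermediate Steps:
y(t) = (2 + t)**2
1/(((sqrt(-12072 + y(13)) - 2331) + 33143) + s(-102, 171)) = 1/(((sqrt(-12072 + (2 + 13)**2) - 2331) + 33143) + 171) = 1/(((sqrt(-12072 + 15**2) - 2331) + 33143) + 171) = 1/(((sqrt(-12072 + 225) - 2331) + 33143) + 171) = 1/(((sqrt(-11847) - 2331) + 33143) + 171) = 1/(((I*sqrt(11847) - 2331) + 33143) + 171) = 1/(((-2331 + I*sqrt(11847)) + 33143) + 171) = 1/((30812 + I*sqrt(11847)) + 171) = 1/(30983 + I*sqrt(11847))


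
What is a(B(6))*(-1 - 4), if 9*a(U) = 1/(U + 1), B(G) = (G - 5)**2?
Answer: -5/18 ≈ -0.27778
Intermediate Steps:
B(G) = (-5 + G)**2
a(U) = 1/(9*(1 + U)) (a(U) = 1/(9*(U + 1)) = 1/(9*(1 + U)))
a(B(6))*(-1 - 4) = (1/(9*(1 + (-5 + 6)**2)))*(-1 - 4) = (1/(9*(1 + 1**2)))*(-5) = (1/(9*(1 + 1)))*(-5) = ((1/9)/2)*(-5) = ((1/9)*(1/2))*(-5) = (1/18)*(-5) = -5/18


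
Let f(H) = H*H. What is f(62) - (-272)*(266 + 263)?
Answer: 147732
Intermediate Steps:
f(H) = H**2
f(62) - (-272)*(266 + 263) = 62**2 - (-272)*(266 + 263) = 3844 - (-272)*529 = 3844 - 1*(-143888) = 3844 + 143888 = 147732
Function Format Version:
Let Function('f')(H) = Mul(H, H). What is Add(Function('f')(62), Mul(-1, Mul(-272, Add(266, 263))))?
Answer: 147732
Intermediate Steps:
Function('f')(H) = Pow(H, 2)
Add(Function('f')(62), Mul(-1, Mul(-272, Add(266, 263)))) = Add(Pow(62, 2), Mul(-1, Mul(-272, Add(266, 263)))) = Add(3844, Mul(-1, Mul(-272, 529))) = Add(3844, Mul(-1, -143888)) = Add(3844, 143888) = 147732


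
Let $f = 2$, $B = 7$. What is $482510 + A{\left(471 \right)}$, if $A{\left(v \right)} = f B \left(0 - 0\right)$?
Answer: $482510$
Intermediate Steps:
$A{\left(v \right)} = 0$ ($A{\left(v \right)} = 2 \cdot 7 \left(0 - 0\right) = 14 \left(0 + 0\right) = 14 \cdot 0 = 0$)
$482510 + A{\left(471 \right)} = 482510 + 0 = 482510$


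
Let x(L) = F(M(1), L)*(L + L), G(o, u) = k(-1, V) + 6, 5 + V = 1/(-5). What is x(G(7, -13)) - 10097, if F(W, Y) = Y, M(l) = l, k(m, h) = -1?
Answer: -10047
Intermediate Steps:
V = -26/5 (V = -5 + 1/(-5) = -5 - 1/5 = -26/5 ≈ -5.2000)
G(o, u) = 5 (G(o, u) = -1 + 6 = 5)
x(L) = 2*L**2 (x(L) = L*(L + L) = L*(2*L) = 2*L**2)
x(G(7, -13)) - 10097 = 2*5**2 - 10097 = 2*25 - 10097 = 50 - 10097 = -10047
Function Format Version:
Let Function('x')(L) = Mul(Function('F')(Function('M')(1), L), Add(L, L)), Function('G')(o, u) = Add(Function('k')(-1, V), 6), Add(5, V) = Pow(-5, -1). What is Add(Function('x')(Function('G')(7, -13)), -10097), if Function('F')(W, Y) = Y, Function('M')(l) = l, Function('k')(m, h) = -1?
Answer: -10047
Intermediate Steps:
V = Rational(-26, 5) (V = Add(-5, Pow(-5, -1)) = Add(-5, Rational(-1, 5)) = Rational(-26, 5) ≈ -5.2000)
Function('G')(o, u) = 5 (Function('G')(o, u) = Add(-1, 6) = 5)
Function('x')(L) = Mul(2, Pow(L, 2)) (Function('x')(L) = Mul(L, Add(L, L)) = Mul(L, Mul(2, L)) = Mul(2, Pow(L, 2)))
Add(Function('x')(Function('G')(7, -13)), -10097) = Add(Mul(2, Pow(5, 2)), -10097) = Add(Mul(2, 25), -10097) = Add(50, -10097) = -10047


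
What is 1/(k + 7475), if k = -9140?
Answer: -1/1665 ≈ -0.00060060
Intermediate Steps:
1/(k + 7475) = 1/(-9140 + 7475) = 1/(-1665) = -1/1665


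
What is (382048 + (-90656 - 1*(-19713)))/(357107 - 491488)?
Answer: -311105/134381 ≈ -2.3151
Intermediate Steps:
(382048 + (-90656 - 1*(-19713)))/(357107 - 491488) = (382048 + (-90656 + 19713))/(-134381) = (382048 - 70943)*(-1/134381) = 311105*(-1/134381) = -311105/134381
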